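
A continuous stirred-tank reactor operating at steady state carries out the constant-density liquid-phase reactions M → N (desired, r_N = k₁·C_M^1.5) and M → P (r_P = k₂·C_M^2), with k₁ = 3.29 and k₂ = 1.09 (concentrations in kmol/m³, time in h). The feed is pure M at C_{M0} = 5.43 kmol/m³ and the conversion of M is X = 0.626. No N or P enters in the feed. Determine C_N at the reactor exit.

Exit C_M = C_{M0}(1−X) = 5.43×0.374 = 2.031 kmol/m³.
In a CSTR the entire volume is at exit conditions, so r_N = 3.29×2.031^1.5 = 9.521 and r_P = 1.09×2.031^2 = 4.495.
Fraction of consumed M going to N: r_N/(r_N+r_P) = 0.6793.
C_N = 0.6793·C_{M0}·X = 0.6793×5.43×0.626 = 2.31 kmol/m³.

2.31 kmol/m³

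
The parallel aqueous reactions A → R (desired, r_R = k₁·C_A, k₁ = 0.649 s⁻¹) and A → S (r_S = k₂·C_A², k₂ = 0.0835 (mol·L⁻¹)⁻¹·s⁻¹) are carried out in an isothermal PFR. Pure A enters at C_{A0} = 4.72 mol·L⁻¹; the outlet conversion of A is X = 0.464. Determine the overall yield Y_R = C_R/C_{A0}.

0.317

C_A = C_{A0}(1−X) = 2.530 mol·L⁻¹.
Along a PFR/batch, dC_R/dC_A = −r_R/(r_R+r_S) = −k₁/(k₁+k₂·C_A).
Integrating from C_{A0} to C_A: C_R = (0.649/0.0835)·ln[(0.649+0.0835·4.72)/(0.649+0.0835·2.53)] = 7.772·ln(1.043/0.8602) = 1.498 mol·L⁻¹.
Y_R = C_R/C_{A0} = 1.498/4.72 = 0.317.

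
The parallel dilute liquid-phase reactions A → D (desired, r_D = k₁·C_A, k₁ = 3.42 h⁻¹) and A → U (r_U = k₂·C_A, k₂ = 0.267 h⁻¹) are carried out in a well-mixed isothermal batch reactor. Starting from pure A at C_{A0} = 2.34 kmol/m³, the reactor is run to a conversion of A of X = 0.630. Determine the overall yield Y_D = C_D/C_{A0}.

0.584

C_A = C_{A0}(1−X) = 0.8658 kmol/m³.
Both paths are first order in A, so the instantaneous fraction to D is constant: dC_D/d(−C_A) = k₁/(k₁+k₂) = 0.9276.
C_D = 0.9276·(C_{A0}−C_A) = 0.9276×1.474 = 1.37 kmol/m³.
Y_D = C_D/C_{A0} = 1.367/2.34 = 0.584.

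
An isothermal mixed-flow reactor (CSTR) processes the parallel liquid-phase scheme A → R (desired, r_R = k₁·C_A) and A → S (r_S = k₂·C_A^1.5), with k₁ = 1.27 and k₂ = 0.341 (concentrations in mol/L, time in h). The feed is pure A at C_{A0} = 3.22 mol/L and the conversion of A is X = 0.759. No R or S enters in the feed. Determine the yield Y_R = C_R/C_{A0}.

0.614

Exit C_A = C_{A0}(1−X) = 3.22×0.241 = 0.7760 mol/L.
Rates in a CSTR are evaluated at the outlet concentration: r_R = 1.27×0.7760 = 0.9855, r_S = 0.341×0.7760^1.5 = 0.2331.
Fraction of consumed A going to R: r_R/(r_R+r_S) = 0.8087.
C_R = 0.8087·C_{A0}·X = 0.8087×3.22×0.759 = 1.98 mol/L; Y_R = C_R/C_{A0} = 0.614.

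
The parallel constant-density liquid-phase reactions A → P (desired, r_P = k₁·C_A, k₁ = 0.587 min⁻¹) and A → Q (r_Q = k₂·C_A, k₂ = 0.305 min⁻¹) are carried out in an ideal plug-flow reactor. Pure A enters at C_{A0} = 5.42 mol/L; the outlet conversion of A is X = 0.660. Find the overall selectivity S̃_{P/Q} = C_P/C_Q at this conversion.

1.92

C_A = C_{A0}(1−X) = 1.843 mol/L.
Both paths are first order in A, so the instantaneous fraction to P is constant: dC_P/d(−C_A) = k₁/(k₁+k₂) = 0.6581.
C_P = 0.6581·(C_{A0}−C_A) = 0.6581×3.577 = 2.35 mol/L.
C_Q = (C_{A0}−C_A)−C_P = 1.223 mol/L; S̃_{P/Q} = 2.354/1.223 = 1.92.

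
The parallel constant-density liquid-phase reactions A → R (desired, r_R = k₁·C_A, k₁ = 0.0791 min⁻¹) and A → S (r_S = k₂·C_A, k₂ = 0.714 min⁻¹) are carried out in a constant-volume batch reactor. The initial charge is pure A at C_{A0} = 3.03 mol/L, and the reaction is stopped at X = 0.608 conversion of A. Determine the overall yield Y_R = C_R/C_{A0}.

0.0606

C_A = C_{A0}(1−X) = 1.188 mol/L.
Both paths are first order in A, so the instantaneous fraction to R is constant: dC_R/d(−C_A) = k₁/(k₁+k₂) = 0.09974.
C_R = 0.09974·(C_{A0}−C_A) = 0.09974×1.842 = 0.184 mol/L.
Y_R = C_R/C_{A0} = 0.1837/3.03 = 0.0606.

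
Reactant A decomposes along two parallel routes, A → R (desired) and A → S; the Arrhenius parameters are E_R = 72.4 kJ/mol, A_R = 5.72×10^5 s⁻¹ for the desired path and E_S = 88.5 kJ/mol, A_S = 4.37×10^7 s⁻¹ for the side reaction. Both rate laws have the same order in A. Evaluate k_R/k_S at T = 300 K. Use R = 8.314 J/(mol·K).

8.32

Since both paths have the same order in A, the concentration cancels and S_{R/S} = k_R/k_S = (A_R/A_S)·exp[(E_S−E_R)/(RT)].
(E_S−E_R)/(RT) = (88.5−72.4)×10³/(8.314×300) = 16100/2494 = 6.455.
k_R/k_S = (5.72×10^5/4.37×10^7)·exp(6.455) = 0.01309 × 635.9 = 8.32.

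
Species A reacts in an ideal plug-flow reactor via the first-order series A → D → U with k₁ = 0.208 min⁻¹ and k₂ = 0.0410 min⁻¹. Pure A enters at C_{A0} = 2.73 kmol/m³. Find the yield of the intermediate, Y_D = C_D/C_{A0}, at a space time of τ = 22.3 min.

0.487

Solving the coupled first-order balances gives C_D(τ) = [k₁/(k₂−k₁)]·C_{A0}·(e^(−k₁τ) − e^(−k₂τ)).
e^(−k₁τ) = e^(−0.208×22.3) = e^(−4.638) = 0.009673; e^(−k₂τ) = e^(−0.9143) = 0.4008.
C_D = 0.208×2.73/(0.0410−0.208) × (0.009673−0.4008) = (-3.400)×(-0.3911) = 1.330 kmol/m³.
Y_D = C_D/C_{A0} = 1.330/2.73 = 0.487.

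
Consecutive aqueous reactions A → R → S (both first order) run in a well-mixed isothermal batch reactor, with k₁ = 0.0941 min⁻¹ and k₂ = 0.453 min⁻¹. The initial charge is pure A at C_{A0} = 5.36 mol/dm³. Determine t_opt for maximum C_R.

The intermediate peaks when r₁ = r₂, i.e. k₁e^(−k₁t) = k₂e^(−k₂t), giving t_opt = ln(k₂/k₁)/(k₂−k₁).
= ln(0.453/0.0941)/(0.453−0.0941) = ln(4.814)/0.3589 = 1.572/0.3589 = 4.38 min.

4.38 min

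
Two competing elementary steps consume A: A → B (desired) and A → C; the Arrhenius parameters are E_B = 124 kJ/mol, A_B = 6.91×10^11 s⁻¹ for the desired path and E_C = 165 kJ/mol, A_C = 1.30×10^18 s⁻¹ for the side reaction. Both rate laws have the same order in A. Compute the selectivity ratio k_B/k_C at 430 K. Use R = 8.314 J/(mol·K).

k_B/k_C = (A_B/A_C)·exp[−(E_B−E_C)/(RT)] = (A_B/A_C)·exp[(E_C−E_B)/(RT)].
(E_C−E_B)/(RT) = (165−124)×10³/(8.314×430) = 41000/3575 = 11.47.
k_B/k_C = (6.91×10^11/1.30×10^18)·exp(11.47) = 5.315×10^-7 × 95652 = 0.0508.
Since E_B < E_C, lowering the temperature improves selectivity toward B.

0.0508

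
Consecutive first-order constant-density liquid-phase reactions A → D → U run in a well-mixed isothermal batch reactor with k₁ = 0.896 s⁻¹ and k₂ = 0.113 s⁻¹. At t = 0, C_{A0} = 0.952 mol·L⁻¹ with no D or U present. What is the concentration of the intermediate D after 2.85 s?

0.705 mol·L⁻¹

For first-order series with pure A initially, C_D(t) = k₁C_{A0}/(k₂−k₁)·(e^(−k₁t) − e^(−k₂t)).
e^(−k₁t) = e^(−0.896×2.85) = e^(−2.554) = 0.07780; e^(−k₂t) = e^(−0.3221) = 0.7247.
C_D = 0.896×0.952/(0.113−0.896) × (0.07780−0.7247) = (-1.089)×(-0.6469) = 0.7047 mol·L⁻¹.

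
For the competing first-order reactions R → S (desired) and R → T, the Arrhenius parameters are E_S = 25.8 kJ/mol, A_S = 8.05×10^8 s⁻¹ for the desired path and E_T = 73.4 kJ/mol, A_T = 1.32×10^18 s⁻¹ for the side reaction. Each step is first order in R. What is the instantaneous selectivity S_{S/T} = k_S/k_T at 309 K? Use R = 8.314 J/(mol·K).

0.0679

k_S/k_T = (A_S/A_T)·exp[−(E_S−E_T)/(RT)] = (A_S/A_T)·exp[(E_T−E_S)/(RT)].
(E_T−E_S)/(RT) = (73.4−25.8)×10³/(8.314×309) = 47600/2569 = 18.53.
k_S/k_T = (8.05×10^8/1.32×10^18)·exp(18.53) = 6.098×10^-10 × 1.114×10^8 = 0.0679.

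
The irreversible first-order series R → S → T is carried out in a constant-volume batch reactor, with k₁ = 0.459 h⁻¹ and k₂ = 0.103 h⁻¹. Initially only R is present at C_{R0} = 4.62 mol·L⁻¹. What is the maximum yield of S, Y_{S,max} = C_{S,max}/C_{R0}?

0.649

Evaluating C_S at t_opt = ln(k₂/k₁)/(k₂−k₁) gives C_{S,max}/C_{R0} = (k₁/k₂)^[k₂/(k₂−k₁)].
= (0.459/0.103)^(0.103/(0.103−0.459)) = (4.456)^(-0.2893) = 0.6490.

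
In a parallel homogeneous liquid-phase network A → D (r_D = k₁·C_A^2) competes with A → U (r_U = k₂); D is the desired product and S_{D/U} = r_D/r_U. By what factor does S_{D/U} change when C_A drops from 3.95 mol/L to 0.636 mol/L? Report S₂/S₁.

S_{D/U} = (k₁/k₂)·C_A^2, so S₂/S₁ = (C_{A,2}/C_{A,1})^2.
= (0.636/3.95)^2 = (0.1610)^2 = 0.0259.
Selectivity toward D falls as C_A falls — high-concentration operation is favoured.

0.0259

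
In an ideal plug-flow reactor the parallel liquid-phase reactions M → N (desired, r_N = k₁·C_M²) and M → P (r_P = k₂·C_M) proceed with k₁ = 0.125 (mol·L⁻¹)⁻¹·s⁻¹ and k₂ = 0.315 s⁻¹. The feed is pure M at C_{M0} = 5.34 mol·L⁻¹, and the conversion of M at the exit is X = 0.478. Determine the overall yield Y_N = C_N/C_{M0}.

C_M = C_{M0}(1−X) = 2.787 mol·L⁻¹.
Along a PFR/batch, dC_P/dC_M = −r_P/(r_N+r_P) = −k₂/(k₂+k₁·C_M).
Integrating from C_{M0} to C_M: C_P = (0.315/0.125)·ln[(0.315+0.125·5.34)/(0.315+0.125·2.79)] = 2.520·ln(0.9825/0.6634) = 0.9895 mol·L⁻¹.
Then C_N = (C_{M0}−C_M) − C_P = 2.553 − 0.9895 = 1.563 mol·L⁻¹.
Y_N = C_N/C_{M0} = 1.563/5.34 = 0.293.

0.293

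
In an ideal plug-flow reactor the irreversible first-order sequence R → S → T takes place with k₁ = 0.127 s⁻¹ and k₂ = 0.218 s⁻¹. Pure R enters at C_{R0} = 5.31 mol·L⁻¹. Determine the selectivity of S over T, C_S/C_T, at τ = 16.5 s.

For first-order series with pure R initially, C_S(τ) = k₁C_{R0}/(k₂−k₁)·(e^(−k₁τ) − e^(−k₂τ)).
e^(−k₁τ) = e^(−0.127×16.5) = e^(−2.095) = 0.1230; e^(−k₂τ) = e^(−3.597) = 0.02741.
C_S = 0.127×5.31/(0.218−0.127) × (0.1230−0.02741) = 7.411×0.09560 = 0.7085 mol·L⁻¹.
C_R = C_{R0}e^(−k₁τ) = 0.6532 mol·L⁻¹, so C_T = C_{R0}−C_R−C_S = 3.948 mol·L⁻¹; C_S/C_T = 0.179.

0.179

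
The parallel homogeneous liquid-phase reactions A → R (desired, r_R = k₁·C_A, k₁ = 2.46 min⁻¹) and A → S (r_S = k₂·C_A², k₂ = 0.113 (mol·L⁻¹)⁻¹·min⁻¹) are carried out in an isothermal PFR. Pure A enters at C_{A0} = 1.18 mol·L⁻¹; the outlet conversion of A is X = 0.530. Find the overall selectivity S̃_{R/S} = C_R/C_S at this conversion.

25.1

C_A = C_{A0}(1−X) = 0.5546 mol·L⁻¹.
Along a PFR/batch, dC_R/dC_A = −r_R/(r_R+r_S) = −k₁/(k₁+k₂·C_A).
Integrating from C_{A0} to C_A: C_R = (2.46/0.113)·ln[(2.46+0.113·1.18)/(2.46+0.113·0.555)] = 21.77·ln(2.593/2.523) = 0.6015 mol·L⁻¹.
C_S = (C_{A0}−C_A)−C_R = 0.02392 mol·L⁻¹; S̃_{R/S} = 0.6015/0.02392 = 25.1.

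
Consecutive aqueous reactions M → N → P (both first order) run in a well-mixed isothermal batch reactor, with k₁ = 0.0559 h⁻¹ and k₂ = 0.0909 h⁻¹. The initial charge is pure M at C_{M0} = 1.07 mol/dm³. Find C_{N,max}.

At the optimum, C_{N,max}/C_{M0} = (k₁/k₂)^[k₂/(k₂−k₁)].
= (0.0559/0.0909)^(0.0909/(0.0909−0.0559)) = (0.6150)^(2.597) = 0.2829.
C_{N,max} = 0.2829×1.07 = 0.303 mol/dm³.

0.303 mol/dm³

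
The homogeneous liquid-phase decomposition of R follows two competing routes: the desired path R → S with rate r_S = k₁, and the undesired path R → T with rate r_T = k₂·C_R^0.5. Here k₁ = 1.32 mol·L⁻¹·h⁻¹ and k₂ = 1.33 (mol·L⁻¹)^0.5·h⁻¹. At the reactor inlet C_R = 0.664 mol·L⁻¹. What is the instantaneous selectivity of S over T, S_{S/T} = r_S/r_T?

S_{S/T} = r_S/r_T = (k₁)/(k₂·C_R^0.5) = (k₁/k₂)·C_R^-0.5.
= (1.32) / (1.33×0.6640^0.5) = 1.320/1.084 = 1.22.
The undesired path is higher order in R, so low C_R (CSTR or dilute feed) favours S.

1.22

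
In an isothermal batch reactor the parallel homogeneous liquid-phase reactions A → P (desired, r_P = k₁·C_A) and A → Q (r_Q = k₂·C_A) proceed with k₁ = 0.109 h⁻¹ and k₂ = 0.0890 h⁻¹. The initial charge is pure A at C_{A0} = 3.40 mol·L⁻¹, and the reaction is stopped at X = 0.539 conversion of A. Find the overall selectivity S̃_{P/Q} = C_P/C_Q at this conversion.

1.22

C_A = C_{A0}(1−X) = 1.567 mol·L⁻¹.
Both paths are first order in A, so the instantaneous fraction to P is constant: dC_P/d(−C_A) = k₁/(k₁+k₂) = 0.5505.
C_P = 0.5505·(C_{A0}−C_A) = 0.5505×1.833 = 1.01 mol·L⁻¹.
C_Q = (C_{A0}−C_A)−C_P = 0.8237 mol·L⁻¹; S̃_{P/Q} = 1.009/0.8237 = 1.22.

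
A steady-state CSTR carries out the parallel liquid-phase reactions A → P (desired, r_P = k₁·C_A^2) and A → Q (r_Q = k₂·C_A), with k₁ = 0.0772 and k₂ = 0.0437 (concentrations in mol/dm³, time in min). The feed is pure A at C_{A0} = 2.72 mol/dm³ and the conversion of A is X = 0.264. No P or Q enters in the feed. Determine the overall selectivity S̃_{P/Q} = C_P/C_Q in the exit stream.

3.54

Exit C_A = C_{A0}(1−X) = 2.72×0.736 = 2.002 mol/dm³.
Rates in a CSTR are evaluated at the outlet concentration: r_P = 0.0772×2.002^2 = 0.3094, r_Q = 0.0437×2.002 = 0.08748.
Overall selectivity = C_P/C_Q = r_Pτ/(r_Qτ) = r_P/r_Q = 3.54.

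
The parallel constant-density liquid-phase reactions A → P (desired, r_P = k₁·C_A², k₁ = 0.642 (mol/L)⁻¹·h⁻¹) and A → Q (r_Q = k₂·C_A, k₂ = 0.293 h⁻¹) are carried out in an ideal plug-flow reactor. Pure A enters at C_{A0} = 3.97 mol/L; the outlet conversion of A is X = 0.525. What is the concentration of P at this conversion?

C_A = C_{A0}(1−X) = 1.886 mol/L.
Along a PFR/batch, dC_Q/dC_A = −r_Q/(r_P+r_Q) = −k₂/(k₂+k₁·C_A).
Integrating from C_{A0} to C_A: C_Q = (0.293/0.642)·ln[(0.293+0.642·3.97)/(0.293+0.642·1.89)] = 0.4564·ln(2.842/1.504) = 0.2905 mol/L.
Then C_P = (C_{A0}−C_A) − C_Q = 2.084 − 0.2905 = 1.794 mol/L.

1.79 mol/L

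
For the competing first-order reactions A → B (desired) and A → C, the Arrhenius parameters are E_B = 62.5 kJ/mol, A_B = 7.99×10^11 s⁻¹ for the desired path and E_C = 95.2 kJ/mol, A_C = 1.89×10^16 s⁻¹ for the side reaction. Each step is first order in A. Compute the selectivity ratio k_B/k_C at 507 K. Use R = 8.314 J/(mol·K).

0.0989

With equal orders, S_{B/C} = k_B/k_C = (A_B/A_C)·exp[(E_C−E_B)/(RT)].
(E_C−E_B)/(RT) = (95.2−62.5)×10³/(8.314×507) = 32700/4215 = 7.758.
k_B/k_C = (7.99×10^11/1.89×10^16)·exp(7.758) = 4.228×10^-5 × 2339 = 0.0989.
Since E_B < E_C, lowering the temperature improves selectivity toward B.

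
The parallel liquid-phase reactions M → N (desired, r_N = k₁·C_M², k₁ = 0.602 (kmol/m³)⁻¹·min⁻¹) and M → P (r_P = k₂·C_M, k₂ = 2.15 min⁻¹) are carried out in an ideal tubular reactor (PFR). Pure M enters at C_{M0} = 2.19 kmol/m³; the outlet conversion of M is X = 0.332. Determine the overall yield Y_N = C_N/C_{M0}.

0.112

C_M = C_{M0}(1−X) = 1.463 kmol/m³.
Along a PFR/batch, dC_P/dC_M = −r_P/(r_N+r_P) = −k₂/(k₂+k₁·C_M).
Integrating from C_{M0} to C_M: C_P = (2.15/0.602)·ln[(2.15+0.602·2.19)/(2.15+0.602·1.46)] = 3.571·ln(3.468/3.031) = 0.4818 kmol/m³.
Then C_N = (C_{M0}−C_M) − C_P = 0.7271 − 0.4818 = 0.2453 kmol/m³.
Y_N = C_N/C_{M0} = 0.2453/2.19 = 0.112.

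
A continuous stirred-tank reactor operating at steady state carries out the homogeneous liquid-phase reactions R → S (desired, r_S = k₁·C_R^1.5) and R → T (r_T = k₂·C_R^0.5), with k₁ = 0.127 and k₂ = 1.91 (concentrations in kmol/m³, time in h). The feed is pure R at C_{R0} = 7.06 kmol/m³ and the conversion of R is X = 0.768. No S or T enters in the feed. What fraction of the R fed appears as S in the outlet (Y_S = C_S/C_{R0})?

Exit C_R = C_{R0}(1−X) = 7.06×0.232 = 1.638 kmol/m³.
Rates in a CSTR are evaluated at the outlet concentration: r_S = 0.127×1.638^1.5 = 0.2662, r_T = 1.91×1.638^0.5 = 2.444.
Fraction of consumed R going to S: r_S/(r_S+r_T) = 0.09821.
C_S = 0.09821·C_{R0}·X = 0.09821×7.06×0.768 = 0.533 kmol/m³; Y_S = C_S/C_{R0} = 0.0754.

0.0754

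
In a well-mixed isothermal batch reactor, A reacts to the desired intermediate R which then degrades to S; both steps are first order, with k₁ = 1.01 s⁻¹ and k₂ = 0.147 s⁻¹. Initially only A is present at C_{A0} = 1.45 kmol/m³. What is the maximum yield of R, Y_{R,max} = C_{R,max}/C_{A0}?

0.720

Evaluating C_R at t_opt = ln(k₂/k₁)/(k₂−k₁) gives C_{R,max}/C_{A0} = (k₁/k₂)^[k₂/(k₂−k₁)].
= (1.01/0.147)^(0.147/(0.147−1.01)) = (6.871)^(-0.1703) = 0.7202.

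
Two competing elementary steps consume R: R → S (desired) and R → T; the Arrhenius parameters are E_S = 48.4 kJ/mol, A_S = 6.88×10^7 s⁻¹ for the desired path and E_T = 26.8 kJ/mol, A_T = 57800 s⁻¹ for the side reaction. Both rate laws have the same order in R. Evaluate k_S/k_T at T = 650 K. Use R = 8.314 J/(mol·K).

21.9

With equal orders, S_{S/T} = k_S/k_T = (A_S/A_T)·exp[(E_T−E_S)/(RT)].
(E_T−E_S)/(RT) = (26.8−48.4)×10³/(8.314×650) = -21600/5404 = -3.997.
k_S/k_T = (6.88×10^7/57800)·exp(-3.997) = 1190 × 0.01837 = 21.9.
Since E_S > E_T, raising the temperature improves selectivity toward S.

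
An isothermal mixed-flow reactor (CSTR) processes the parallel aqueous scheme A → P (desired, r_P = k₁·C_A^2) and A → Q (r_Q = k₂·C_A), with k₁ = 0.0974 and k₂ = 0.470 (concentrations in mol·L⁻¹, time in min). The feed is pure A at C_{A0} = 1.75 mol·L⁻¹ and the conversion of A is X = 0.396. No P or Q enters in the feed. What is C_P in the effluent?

0.125 mol·L⁻¹

Exit C_A = C_{A0}(1−X) = 1.75×0.604 = 1.057 mol·L⁻¹.
Rates in a CSTR are evaluated at the outlet concentration: r_P = 0.0974×1.057^2 = 0.1088, r_Q = 0.470×1.057 = 0.4968.
Fraction of consumed A going to P: r_P/(r_P+r_Q) = 0.1797.
C_P = 0.1797·C_{A0}·X = 0.1797×1.75×0.396 = 0.125 mol·L⁻¹.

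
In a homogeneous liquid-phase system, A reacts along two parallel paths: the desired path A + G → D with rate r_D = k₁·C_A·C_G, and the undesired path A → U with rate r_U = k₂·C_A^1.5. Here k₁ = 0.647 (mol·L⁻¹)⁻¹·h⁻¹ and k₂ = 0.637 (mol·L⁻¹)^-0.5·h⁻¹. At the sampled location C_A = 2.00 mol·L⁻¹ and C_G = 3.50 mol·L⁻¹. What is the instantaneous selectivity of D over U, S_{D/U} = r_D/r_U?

S_{D/U} = r_D/r_U = (k₁·C_A·C_G)/(k₂·C_A^1.5) = (k₁/k₂)·C_A^-0.5·C_G.
= (0.647×2.000×3.500) / (0.637×2.000^1.5) = 4.529/1.802 = 2.51.

2.51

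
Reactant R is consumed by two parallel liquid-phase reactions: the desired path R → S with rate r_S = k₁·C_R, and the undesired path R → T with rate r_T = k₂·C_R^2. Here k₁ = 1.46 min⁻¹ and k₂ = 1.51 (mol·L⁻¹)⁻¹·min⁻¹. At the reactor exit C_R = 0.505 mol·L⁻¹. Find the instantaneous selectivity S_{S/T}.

S_{S/T} = r_S/r_T = (k₁·C_R)/(k₂·C_R^2) = (k₁/k₂)·C_R⁻¹.
= (1.46×0.5050) / (1.51×0.5050^2) = 0.7373/0.3851 = 1.91.

1.91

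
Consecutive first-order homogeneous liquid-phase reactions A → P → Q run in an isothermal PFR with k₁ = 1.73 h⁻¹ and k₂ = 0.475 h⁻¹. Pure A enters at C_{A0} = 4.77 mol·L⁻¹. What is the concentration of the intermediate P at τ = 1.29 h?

2.86 mol·L⁻¹

Solving the coupled first-order balances gives C_P(τ) = [k₁/(k₂−k₁)]·C_{A0}·(e^(−k₁τ) − e^(−k₂τ)).
e^(−k₁τ) = e^(−1.73×1.29) = e^(−2.232) = 0.1073; e^(−k₂τ) = e^(−0.6128) = 0.5419.
C_P = 1.73×4.77/(0.475−1.73) × (0.1073−0.5419) = (-6.575)×(-0.4345) = 2.857 mol·L⁻¹.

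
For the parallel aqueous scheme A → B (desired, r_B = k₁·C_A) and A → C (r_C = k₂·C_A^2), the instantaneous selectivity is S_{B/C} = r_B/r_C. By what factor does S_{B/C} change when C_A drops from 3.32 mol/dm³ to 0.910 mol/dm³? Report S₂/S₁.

S_{B/C} = (k₁/k₂)·C_A⁻¹, so S₂/S₁ = (C_{A,2}/C_{A,1})⁻¹.
= 3.32/0.910 = 3.65.
Selectivity toward B rises as C_A falls — low-concentration operation is favoured.

3.65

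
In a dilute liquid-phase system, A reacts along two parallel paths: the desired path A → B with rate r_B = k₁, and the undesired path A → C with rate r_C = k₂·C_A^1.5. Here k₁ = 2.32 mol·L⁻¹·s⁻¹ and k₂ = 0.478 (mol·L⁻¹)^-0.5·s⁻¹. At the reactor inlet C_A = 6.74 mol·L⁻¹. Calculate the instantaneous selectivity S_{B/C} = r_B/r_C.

0.277

S_{B/C} = r_B/r_C = (k₁)/(k₂·C_A^1.5) = (k₁/k₂)·C_A^-1.5.
= (2.32) / (0.478×6.740^1.5) = 2.320/8.364 = 0.277.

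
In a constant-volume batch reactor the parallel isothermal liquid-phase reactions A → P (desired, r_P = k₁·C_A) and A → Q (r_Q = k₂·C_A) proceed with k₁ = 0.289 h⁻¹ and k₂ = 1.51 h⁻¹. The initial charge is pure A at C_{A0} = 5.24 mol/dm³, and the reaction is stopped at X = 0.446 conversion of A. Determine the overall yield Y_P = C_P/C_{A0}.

0.0716

C_A = C_{A0}(1−X) = 2.903 mol/dm³.
Both paths are first order in A, so the instantaneous fraction to P is constant: dC_P/d(−C_A) = k₁/(k₁+k₂) = 0.1606.
C_P = 0.1606·(C_{A0}−C_A) = 0.1606×2.337 = 0.375 mol/dm³.
Y_P = C_P/C_{A0} = 0.3754/5.24 = 0.0716.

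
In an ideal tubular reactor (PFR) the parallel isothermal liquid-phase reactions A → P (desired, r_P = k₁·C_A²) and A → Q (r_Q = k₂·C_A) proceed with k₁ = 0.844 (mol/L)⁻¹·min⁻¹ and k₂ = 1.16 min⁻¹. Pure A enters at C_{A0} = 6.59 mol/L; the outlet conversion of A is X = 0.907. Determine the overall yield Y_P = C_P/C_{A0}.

C_A = C_{A0}(1−X) = 0.6129 mol/L.
Along a PFR/batch, dC_Q/dC_A = −r_Q/(r_P+r_Q) = −k₂/(k₂+k₁·C_A).
Integrating from C_{A0} to C_A: C_Q = (1.16/0.844)·ln[(1.16+0.844·6.59)/(1.16+0.844·0.613)] = 1.374·ln(6.722/1.677) = 1.908 mol/L.
Then C_P = (C_{A0}−C_A) − C_Q = 5.977 − 1.908 = 4.069 mol/L.
Y_P = C_P/C_{A0} = 4.069/6.59 = 0.617.

0.617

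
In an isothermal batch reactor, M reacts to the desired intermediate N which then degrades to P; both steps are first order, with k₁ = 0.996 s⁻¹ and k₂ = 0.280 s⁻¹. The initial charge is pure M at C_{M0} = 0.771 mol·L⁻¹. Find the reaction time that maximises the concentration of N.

The intermediate peaks when r₁ = r₂, i.e. k₁e^(−k₁t) = k₂e^(−k₂t), giving t_opt = ln(k₂/k₁)/(k₂−k₁).
= ln(0.280/0.996)/(0.280−0.996) = ln(0.2811)/-0.7160 = -1.269/-0.7160 = 1.77 s.

1.77 s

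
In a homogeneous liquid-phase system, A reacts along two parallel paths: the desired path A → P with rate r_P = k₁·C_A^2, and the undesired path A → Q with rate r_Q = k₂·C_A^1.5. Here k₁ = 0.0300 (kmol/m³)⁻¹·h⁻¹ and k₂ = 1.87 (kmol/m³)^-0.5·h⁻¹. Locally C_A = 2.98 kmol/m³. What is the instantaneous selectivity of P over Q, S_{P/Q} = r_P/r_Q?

0.0277

S_{P/Q} = r_P/r_Q = (k₁·C_A^2)/(k₂·C_A^1.5) = (k₁/k₂)·C_A^0.5.
= (0.0300×2.980^2) / (1.87×2.980^1.5) = 0.2664/9.620 = 0.0277.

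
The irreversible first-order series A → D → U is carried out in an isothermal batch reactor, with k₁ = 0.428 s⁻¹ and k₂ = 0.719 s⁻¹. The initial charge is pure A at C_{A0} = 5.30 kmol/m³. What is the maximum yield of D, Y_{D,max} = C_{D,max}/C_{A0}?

Evaluating C_D at t_opt = ln(k₂/k₁)/(k₂−k₁) gives C_{D,max}/C_{A0} = (k₁/k₂)^[k₂/(k₂−k₁)].
= (0.428/0.719)^(0.719/(0.719−0.428)) = (0.5953)^(2.471) = 0.2776.

0.278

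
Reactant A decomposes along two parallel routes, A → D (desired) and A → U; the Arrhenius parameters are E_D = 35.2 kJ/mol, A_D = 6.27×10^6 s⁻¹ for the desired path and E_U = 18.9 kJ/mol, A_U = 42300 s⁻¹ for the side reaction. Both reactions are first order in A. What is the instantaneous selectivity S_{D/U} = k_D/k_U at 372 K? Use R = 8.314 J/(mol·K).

0.762

k_D/k_U = (A_D/A_U)·exp[−(E_D−E_U)/(RT)] = (A_D/A_U)·exp[(E_U−E_D)/(RT)].
(E_U−E_D)/(RT) = (18.9−35.2)×10³/(8.314×372) = -16300/3093 = -5.270.
k_D/k_U = (6.27×10^6/42300)·exp(-5.270) = 148.2 × 0.005142 = 0.762.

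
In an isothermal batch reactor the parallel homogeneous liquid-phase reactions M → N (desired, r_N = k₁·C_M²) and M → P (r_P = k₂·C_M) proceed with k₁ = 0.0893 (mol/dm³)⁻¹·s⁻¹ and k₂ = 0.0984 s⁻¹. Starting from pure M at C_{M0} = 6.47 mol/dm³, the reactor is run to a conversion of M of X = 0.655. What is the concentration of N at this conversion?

3.33 mol/dm³

C_M = C_{M0}(1−X) = 2.232 mol/dm³.
Along a PFR/batch, dC_P/dC_M = −r_P/(r_N+r_P) = −k₂/(k₂+k₁·C_M).
Integrating from C_{M0} to C_M: C_P = (0.0984/0.0893)·ln[(0.0984+0.0893·6.47)/(0.0984+0.0893·2.23)] = 1.102·ln(0.6762/0.2977) = 0.9038 mol/dm³.
Then C_N = (C_{M0}−C_M) − C_P = 4.238 − 0.9038 = 3.334 mol/dm³.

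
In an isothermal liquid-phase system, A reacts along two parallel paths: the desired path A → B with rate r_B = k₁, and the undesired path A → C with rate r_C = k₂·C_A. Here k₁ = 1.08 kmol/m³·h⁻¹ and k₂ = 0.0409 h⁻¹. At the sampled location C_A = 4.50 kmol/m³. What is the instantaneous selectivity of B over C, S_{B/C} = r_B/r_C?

S_{B/C} = r_B/r_C = (k₁)/(k₂·C_A) = (k₁/k₂)·C_A⁻¹.
= (1.08) / (0.0409×4.500) = 1.080/0.1840 = 5.87.
The undesired path is higher order in A, so low C_A (CSTR or dilute feed) favours B.

5.87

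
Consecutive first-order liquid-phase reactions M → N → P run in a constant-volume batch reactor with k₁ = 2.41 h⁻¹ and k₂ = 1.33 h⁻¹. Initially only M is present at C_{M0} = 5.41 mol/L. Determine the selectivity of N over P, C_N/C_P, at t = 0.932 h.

Solving the coupled first-order balances gives C_N(t) = [k₁/(k₂−k₁)]·C_{M0}·(e^(−k₁t) − e^(−k₂t)).
e^(−k₁t) = e^(−2.41×0.932) = e^(−2.246) = 0.1058; e^(−k₂t) = e^(−1.240) = 0.2895.
C_N = 2.41×5.41/(1.33−2.41) × (0.1058−0.2895) = (-12.07)×(-0.1837) = 2.218 mol/L.
C_M = C_{M0}e^(−k₁t) = 0.5724 mol/L, so C_P = C_{M0}−C_M−C_N = 2.620 mol/L; C_N/C_P = 0.847.

0.847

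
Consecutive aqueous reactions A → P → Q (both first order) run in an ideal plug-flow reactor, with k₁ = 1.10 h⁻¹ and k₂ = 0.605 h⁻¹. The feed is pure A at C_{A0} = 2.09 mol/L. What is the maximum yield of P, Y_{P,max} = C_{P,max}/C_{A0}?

At the optimum, C_{P,max}/C_{A0} = (k₁/k₂)^[k₂/(k₂−k₁)].
= (1.10/0.605)^(0.605/(0.605−1.10)) = (1.818)^(-1.222) = 0.4816.

0.482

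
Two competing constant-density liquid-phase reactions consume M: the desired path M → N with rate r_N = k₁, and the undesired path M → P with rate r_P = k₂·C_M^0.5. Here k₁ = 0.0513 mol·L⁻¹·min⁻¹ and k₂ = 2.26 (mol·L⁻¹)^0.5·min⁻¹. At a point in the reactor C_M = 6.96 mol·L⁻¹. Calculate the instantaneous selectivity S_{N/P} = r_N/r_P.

0.00860

S_{N/P} = r_N/r_P = (k₁)/(k₂·C_M^0.5) = (k₁/k₂)·C_M^-0.5.
= (0.0513) / (2.26×6.960^0.5) = 0.05130/5.962 = 0.00860.
The undesired path is higher order in M, so low C_M (CSTR or dilute feed) favours N.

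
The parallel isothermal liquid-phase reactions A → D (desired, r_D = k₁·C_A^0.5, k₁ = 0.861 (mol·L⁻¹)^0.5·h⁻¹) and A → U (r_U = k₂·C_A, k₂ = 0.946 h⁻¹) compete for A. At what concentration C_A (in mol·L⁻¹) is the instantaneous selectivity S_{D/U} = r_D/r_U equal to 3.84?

0.0562 mol·L⁻¹

S_{D/U} = (k₁/k₂)·C_A^-0.5 ⇒ C_A = (S·k₂/k₁)^(-2).
= (3.84×0.946/0.861)^(-2) = (4.219)^(-2) = 0.0562 mol·L⁻¹.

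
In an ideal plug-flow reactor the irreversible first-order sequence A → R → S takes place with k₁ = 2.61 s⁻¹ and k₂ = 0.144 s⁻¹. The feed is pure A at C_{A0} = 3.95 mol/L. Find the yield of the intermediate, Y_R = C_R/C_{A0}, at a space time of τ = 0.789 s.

The intermediate concentration in a first-order A→B→C sequence is C_R = k₁C_{A0}(e^(−k₁τ) − e^(−k₂τ))/(k₂−k₁).
e^(−k₁τ) = e^(−2.61×0.789) = e^(−2.059) = 0.1275; e^(−k₂τ) = e^(−0.1136) = 0.8926.
C_R = 2.61×3.95/(0.144−2.61) × (0.1275−0.8926) = (-4.181)×(-0.7651) = 3.198 mol/L.
Y_R = C_R/C_{A0} = 3.198/3.95 = 0.810.

0.810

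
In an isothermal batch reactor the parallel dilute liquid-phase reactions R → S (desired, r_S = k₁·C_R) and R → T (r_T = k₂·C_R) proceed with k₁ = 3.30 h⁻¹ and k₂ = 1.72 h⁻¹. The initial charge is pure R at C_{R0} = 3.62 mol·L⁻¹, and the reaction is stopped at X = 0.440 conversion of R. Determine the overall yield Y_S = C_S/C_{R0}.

C_R = C_{R0}(1−X) = 2.027 mol·L⁻¹.
Both paths are first order in R, so the instantaneous fraction to S is constant: dC_S/d(−C_R) = k₁/(k₁+k₂) = 0.6574.
C_S = 0.6574·(C_{R0}−C_R) = 0.6574×1.593 = 1.05 mol·L⁻¹.
Y_S = C_S/C_{R0} = 1.047/3.62 = 0.289.

0.289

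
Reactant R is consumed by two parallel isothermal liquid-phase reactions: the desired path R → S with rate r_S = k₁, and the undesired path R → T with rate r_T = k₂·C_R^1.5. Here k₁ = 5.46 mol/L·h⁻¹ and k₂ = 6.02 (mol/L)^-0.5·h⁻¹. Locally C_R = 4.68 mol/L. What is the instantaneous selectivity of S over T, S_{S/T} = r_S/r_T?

S_{S/T} = r_S/r_T = (k₁)/(k₂·C_R^1.5) = (k₁/k₂)·C_R^-1.5.
= (5.46) / (6.02×4.680^1.5) = 5.460/60.95 = 0.0896.
The undesired path is higher order in R, so low C_R (CSTR or dilute feed) favours S.

0.0896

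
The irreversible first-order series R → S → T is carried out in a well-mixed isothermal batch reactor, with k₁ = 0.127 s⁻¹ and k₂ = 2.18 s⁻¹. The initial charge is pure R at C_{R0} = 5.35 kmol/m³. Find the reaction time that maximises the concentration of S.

For first-order series the maximum of C_S occurs at t_opt = ln(k₂/k₁)/(k₂−k₁).
= ln(2.18/0.127)/(2.18−0.127) = ln(17.17)/2.053 = 2.843/2.053 = 1.38 s.

1.38 s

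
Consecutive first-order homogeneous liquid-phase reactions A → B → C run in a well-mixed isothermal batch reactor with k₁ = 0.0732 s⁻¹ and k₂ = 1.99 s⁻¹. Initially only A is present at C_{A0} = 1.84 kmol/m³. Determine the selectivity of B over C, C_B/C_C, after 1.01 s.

Solving the coupled first-order balances gives C_B(t) = [k₁/(k₂−k₁)]·C_{A0}·(e^(−k₁t) − e^(−k₂t)).
e^(−k₁t) = e^(−0.0732×1.01) = e^(−0.07393) = 0.9287; e^(−k₂t) = e^(−2.010) = 0.1340.
C_B = 0.0732×1.84/(1.99−0.0732) × (0.9287−0.1340) = 0.07027×0.7947 = 0.05584 kmol/m³.
C_A = C_{A0}e^(−k₁t) = 1.709 kmol/m³, so C_C = C_{A0}−C_A−C_B = 0.07528 kmol/m³; C_B/C_C = 0.742.

0.742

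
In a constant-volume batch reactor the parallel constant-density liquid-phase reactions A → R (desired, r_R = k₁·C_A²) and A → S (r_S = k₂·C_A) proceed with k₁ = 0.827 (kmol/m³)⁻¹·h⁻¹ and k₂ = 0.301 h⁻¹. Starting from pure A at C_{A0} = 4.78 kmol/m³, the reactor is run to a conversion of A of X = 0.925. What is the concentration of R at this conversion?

C_A = C_{A0}(1−X) = 0.3585 kmol/m³.
Along a PFR/batch, dC_S/dC_A = −r_S/(r_R+r_S) = −k₂/(k₂+k₁·C_A).
Integrating from C_{A0} to C_A: C_S = (0.301/0.827)·ln[(0.301+0.827·4.78)/(0.301+0.827·0.358)] = 0.3640·ln(4.254/0.5975) = 0.7144 kmol/m³.
Then C_R = (C_{A0}−C_A) − C_S = 4.421 − 0.7144 = 3.707 kmol/m³.

3.71 kmol/m³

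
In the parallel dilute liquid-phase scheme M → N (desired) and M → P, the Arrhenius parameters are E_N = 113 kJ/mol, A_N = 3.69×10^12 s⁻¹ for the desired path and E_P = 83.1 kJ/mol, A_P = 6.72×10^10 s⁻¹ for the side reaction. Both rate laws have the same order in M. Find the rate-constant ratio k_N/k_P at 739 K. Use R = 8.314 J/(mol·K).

With equal orders, S_{N/P} = k_N/k_P = (A_N/A_P)·exp[(E_P−E_N)/(RT)].
(E_P−E_N)/(RT) = (83.1−113)×10³/(8.314×739) = -29900/6144 = -4.867.
k_N/k_P = (3.69×10^12/6.72×10^10)·exp(-4.867) = 54.91 × 0.007700 = 0.423.
Since E_N > E_P, raising the temperature improves selectivity toward N.

0.423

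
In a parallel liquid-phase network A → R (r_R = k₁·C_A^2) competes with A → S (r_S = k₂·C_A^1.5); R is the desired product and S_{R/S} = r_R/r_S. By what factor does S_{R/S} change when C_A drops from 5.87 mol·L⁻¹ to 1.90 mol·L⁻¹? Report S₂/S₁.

S_{R/S} = (k₁/k₂)·C_A^0.5, so S₂/S₁ = (C_{A,2}/C_{A,1})^0.5.
= (1.90/5.87)^0.5 = (0.3237)^0.5 = 0.569.
Selectivity toward R falls as C_A falls — high-concentration operation is favoured.

0.569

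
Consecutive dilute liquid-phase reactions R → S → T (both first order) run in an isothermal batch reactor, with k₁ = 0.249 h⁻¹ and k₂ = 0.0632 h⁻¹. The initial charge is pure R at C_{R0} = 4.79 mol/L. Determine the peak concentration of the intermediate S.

At the optimum, C_{S,max}/C_{R0} = (k₁/k₂)^[k₂/(k₂−k₁)].
= (0.249/0.0632)^(0.0632/(0.0632−0.249)) = (3.940)^(-0.3402) = 0.6273.
C_{S,max} = 0.6273×4.79 = 3.00 mol/L.

3.00 mol/L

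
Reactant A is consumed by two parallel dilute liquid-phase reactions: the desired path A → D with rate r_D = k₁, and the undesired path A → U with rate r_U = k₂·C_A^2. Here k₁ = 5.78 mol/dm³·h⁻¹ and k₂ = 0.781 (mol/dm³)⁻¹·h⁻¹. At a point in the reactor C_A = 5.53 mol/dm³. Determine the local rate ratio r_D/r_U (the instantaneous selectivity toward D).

S_{D/U} = r_D/r_U = (k₁)/(k₂·C_A^2) = (k₁/k₂)·C_A^-2.
= (5.78) / (0.781×5.530^2) = 5.780/23.88 = 0.242.
The undesired path is higher order in A, so low C_A (CSTR or dilute feed) favours D.

0.242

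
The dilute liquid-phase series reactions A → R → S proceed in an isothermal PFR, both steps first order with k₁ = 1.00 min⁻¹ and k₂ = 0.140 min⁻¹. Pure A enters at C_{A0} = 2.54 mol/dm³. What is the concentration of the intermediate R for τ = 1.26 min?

1.64 mol/dm³

Solving the coupled first-order balances gives C_R(τ) = [k₁/(k₂−k₁)]·C_{A0}·(e^(−k₁τ) − e^(−k₂τ)).
e^(−k₁τ) = e^(−1.00×1.26) = e^(−1.260) = 0.2837; e^(−k₂τ) = e^(−0.1764) = 0.8383.
C_R = 1.00×2.54/(0.140−1.00) × (0.2837−0.8383) = (-2.953)×(-0.5546) = 1.638 mol/dm³.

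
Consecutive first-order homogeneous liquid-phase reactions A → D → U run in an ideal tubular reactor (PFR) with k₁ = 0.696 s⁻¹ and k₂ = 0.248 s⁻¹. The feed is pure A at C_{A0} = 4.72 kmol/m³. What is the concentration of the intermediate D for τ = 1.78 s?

For first-order series with pure A initially, C_D(τ) = k₁C_{A0}/(k₂−k₁)·(e^(−k₁τ) − e^(−k₂τ)).
e^(−k₁τ) = e^(−0.696×1.78) = e^(−1.239) = 0.2897; e^(−k₂τ) = e^(−0.4414) = 0.6431.
C_D = 0.696×4.72/(0.248−0.696) × (0.2897−0.6431) = (-7.333)×(-0.3534) = 2.591 kmol/m³.

2.59 kmol/m³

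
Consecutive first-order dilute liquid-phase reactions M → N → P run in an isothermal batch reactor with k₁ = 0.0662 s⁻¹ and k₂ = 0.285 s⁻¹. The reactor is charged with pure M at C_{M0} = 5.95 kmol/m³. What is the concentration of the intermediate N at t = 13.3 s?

0.706 kmol/m³

For first-order series with pure M initially, C_N(t) = k₁C_{M0}/(k₂−k₁)·(e^(−k₁t) − e^(−k₂t)).
e^(−k₁t) = e^(−0.0662×13.3) = e^(−0.8805) = 0.4146; e^(−k₂t) = e^(−3.790) = 0.02258.
C_N = 0.0662×5.95/(0.285−0.0662) × (0.4146−0.02258) = 1.800×0.3920 = 0.7057 kmol/m³.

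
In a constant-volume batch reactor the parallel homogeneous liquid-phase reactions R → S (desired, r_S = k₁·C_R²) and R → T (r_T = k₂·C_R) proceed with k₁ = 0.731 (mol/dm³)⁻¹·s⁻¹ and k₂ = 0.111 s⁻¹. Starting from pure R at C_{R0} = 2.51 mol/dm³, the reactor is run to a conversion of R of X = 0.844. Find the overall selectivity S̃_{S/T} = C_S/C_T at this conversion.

C_R = C_{R0}(1−X) = 0.3916 mol/dm³.
Along a PFR/batch, dC_T/dC_R = −r_T/(r_S+r_T) = −k₂/(k₂+k₁·C_R).
Integrating from C_{R0} to C_R: C_T = (0.111/0.731)·ln[(0.111+0.731·2.51)/(0.111+0.731·0.392)] = 0.1518·ln(1.946/0.3972) = 0.2413 mol/dm³.
Then C_S = (C_{R0}−C_R) − C_T = 2.118 − 0.2413 = 1.877 mol/dm³.
S̃_{S/T} = C_S/C_T = 1.877/0.2413 = 7.78.

7.78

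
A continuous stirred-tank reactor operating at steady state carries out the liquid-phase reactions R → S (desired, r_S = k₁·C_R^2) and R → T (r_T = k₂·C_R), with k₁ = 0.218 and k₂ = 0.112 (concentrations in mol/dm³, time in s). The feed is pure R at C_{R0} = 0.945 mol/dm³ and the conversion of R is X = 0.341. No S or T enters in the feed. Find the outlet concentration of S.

Exit C_R = C_{R0}(1−X) = 0.945×0.659 = 0.6228 mol/dm³.
Rates in a CSTR are evaluated at the outlet concentration: r_S = 0.218×0.6228^2 = 0.08455, r_T = 0.112×0.6228 = 0.06975.
Fraction of consumed R going to S: r_S/(r_S+r_T) = 0.5480.
C_S = 0.5480·C_{R0}·X = 0.5480×0.945×0.341 = 0.177 mol/dm³.

0.177 mol/dm³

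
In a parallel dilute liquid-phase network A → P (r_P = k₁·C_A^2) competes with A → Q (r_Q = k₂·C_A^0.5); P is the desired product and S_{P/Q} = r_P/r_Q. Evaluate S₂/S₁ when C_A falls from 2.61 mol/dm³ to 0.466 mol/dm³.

0.0754

S_{P/Q} = (k₁/k₂)·C_A^1.5, so S₂/S₁ = (C_{A,2}/C_{A,1})^1.5.
= (0.466/2.61)^1.5 = (0.1785)^1.5 = 0.0754.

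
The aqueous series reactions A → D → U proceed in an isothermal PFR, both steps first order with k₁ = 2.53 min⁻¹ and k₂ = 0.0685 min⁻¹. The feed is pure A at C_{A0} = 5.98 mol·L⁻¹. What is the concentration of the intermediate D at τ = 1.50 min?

5.41 mol·L⁻¹

Solving the coupled first-order balances gives C_D(τ) = [k₁/(k₂−k₁)]·C_{A0}·(e^(−k₁τ) − e^(−k₂τ)).
e^(−k₁τ) = e^(−2.53×1.50) = e^(−3.795) = 0.02248; e^(−k₂τ) = e^(−0.1028) = 0.9024.
C_D = 2.53×5.98/(0.0685−2.53) × (0.02248−0.9024) = (-6.146)×(-0.8799) = 5.408 mol·L⁻¹.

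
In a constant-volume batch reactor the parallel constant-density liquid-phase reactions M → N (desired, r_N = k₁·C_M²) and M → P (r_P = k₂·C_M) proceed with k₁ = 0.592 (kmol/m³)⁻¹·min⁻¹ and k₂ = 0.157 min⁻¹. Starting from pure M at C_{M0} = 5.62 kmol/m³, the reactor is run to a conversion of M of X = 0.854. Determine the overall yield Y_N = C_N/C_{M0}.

0.774

C_M = C_{M0}(1−X) = 0.8205 kmol/m³.
Along a PFR/batch, dC_P/dC_M = −r_P/(r_N+r_P) = −k₂/(k₂+k₁·C_M).
Integrating from C_{M0} to C_M: C_P = (0.157/0.592)·ln[(0.157+0.592·5.62)/(0.157+0.592·0.821)] = 0.2652·ln(3.484/0.6427) = 0.4482 kmol/m³.
Then C_N = (C_{M0}−C_M) − C_P = 4.799 − 0.4482 = 4.351 kmol/m³.
Y_N = C_N/C_{M0} = 4.351/5.62 = 0.774.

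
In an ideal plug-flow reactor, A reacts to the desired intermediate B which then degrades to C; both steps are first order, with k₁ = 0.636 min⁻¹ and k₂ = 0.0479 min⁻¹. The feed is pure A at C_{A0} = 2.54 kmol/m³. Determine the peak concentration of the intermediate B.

At the optimum, C_{B,max}/C_{A0} = (k₁/k₂)^[k₂/(k₂−k₁)].
= (0.636/0.0479)^(0.0479/(0.0479−0.636)) = (13.28)^(-0.08145) = 0.8101.
C_{B,max} = 0.8101×2.54 = 2.06 kmol/m³.

2.06 kmol/m³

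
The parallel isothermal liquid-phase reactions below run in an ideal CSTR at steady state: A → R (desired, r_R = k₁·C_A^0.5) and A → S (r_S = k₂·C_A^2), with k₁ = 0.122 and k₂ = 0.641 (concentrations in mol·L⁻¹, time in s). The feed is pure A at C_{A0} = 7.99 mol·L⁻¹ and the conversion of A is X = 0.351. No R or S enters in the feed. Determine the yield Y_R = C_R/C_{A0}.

Exit C_A = C_{A0}(1−X) = 7.99×0.649 = 5.186 mol·L⁻¹.
Rates in a CSTR are evaluated at the outlet concentration: r_R = 0.122×5.186^0.5 = 0.2778, r_S = 0.641×5.186^2 = 17.24.
Fraction of consumed A going to R: r_R/(r_R+r_S) = 0.01586.
C_R = 0.01586·C_{A0}·X = 0.01586×7.99×0.351 = 0.0445 mol·L⁻¹; Y_R = C_R/C_{A0} = 0.00557.

0.00557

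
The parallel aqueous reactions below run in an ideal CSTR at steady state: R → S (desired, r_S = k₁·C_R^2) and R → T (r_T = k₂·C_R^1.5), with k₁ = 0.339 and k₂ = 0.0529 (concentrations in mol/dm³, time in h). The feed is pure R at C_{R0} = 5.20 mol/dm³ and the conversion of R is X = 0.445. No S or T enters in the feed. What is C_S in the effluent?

Exit C_R = C_{R0}(1−X) = 5.20×0.555 = 2.886 mol/dm³.
A CSTR operates uniformly at the exit composition, giving r_S = 2.824 and r_T = 0.2594 (each k·C_R^n at C_R = 2.886).
Fraction of consumed R going to S: r_S/(r_S+r_T) = 0.9159.
C_S = 0.9159·C_{R0}·X = 0.9159×5.20×0.445 = 2.12 mol/dm³.

2.12 mol/dm³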